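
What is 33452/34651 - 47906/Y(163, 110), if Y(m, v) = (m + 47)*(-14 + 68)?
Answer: -640322563/196471170 ≈ -3.2591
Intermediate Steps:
Y(m, v) = 2538 + 54*m (Y(m, v) = (47 + m)*54 = 2538 + 54*m)
33452/34651 - 47906/Y(163, 110) = 33452/34651 - 47906/(2538 + 54*163) = 33452*(1/34651) - 47906/(2538 + 8802) = 33452/34651 - 47906/11340 = 33452/34651 - 47906*1/11340 = 33452/34651 - 23953/5670 = -640322563/196471170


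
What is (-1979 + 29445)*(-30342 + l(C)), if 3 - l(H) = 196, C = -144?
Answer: -838674310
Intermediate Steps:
l(H) = -193 (l(H) = 3 - 1*196 = 3 - 196 = -193)
(-1979 + 29445)*(-30342 + l(C)) = (-1979 + 29445)*(-30342 - 193) = 27466*(-30535) = -838674310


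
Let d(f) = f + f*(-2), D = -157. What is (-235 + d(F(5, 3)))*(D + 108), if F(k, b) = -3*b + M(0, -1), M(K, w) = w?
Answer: 11025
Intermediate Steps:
F(k, b) = -1 - 3*b (F(k, b) = -3*b - 1 = -1 - 3*b)
d(f) = -f (d(f) = f - 2*f = -f)
(-235 + d(F(5, 3)))*(D + 108) = (-235 - (-1 - 3*3))*(-157 + 108) = (-235 - (-1 - 9))*(-49) = (-235 - 1*(-10))*(-49) = (-235 + 10)*(-49) = -225*(-49) = 11025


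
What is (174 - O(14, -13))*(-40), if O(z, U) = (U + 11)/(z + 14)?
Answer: -48740/7 ≈ -6962.9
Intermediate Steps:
O(z, U) = (11 + U)/(14 + z)
(174 - O(14, -13))*(-40) = (174 - (11 - 13)/(14 + 14))*(-40) = (174 - (-2)/28)*(-40) = (174 - 1*(-1/14))*(-40) = (174 + 1/14)*(-40) = (2437/14)*(-40) = -48740/7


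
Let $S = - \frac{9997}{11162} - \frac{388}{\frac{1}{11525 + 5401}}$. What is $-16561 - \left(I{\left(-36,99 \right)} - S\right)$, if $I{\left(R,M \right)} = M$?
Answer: $- \frac{73490037573}{11162} \approx -6.584 \cdot 10^{6}$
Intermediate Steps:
$S = - \frac{73304078653}{11162}$ ($S = \left(-9997\right) \frac{1}{11162} - \frac{388}{\frac{1}{16926}} = - \frac{9997}{11162} - 388 \frac{1}{\frac{1}{16926}} = - \frac{9997}{11162} - 6567288 = - \frac{73304078653}{11162} \approx -6.5673 \cdot 10^{6}$)
$-16561 - \left(I{\left(-36,99 \right)} - S\right) = -16561 - \left(99 - - \frac{73304078653}{11162}\right) = -16561 - \left(99 + \frac{73304078653}{11162}\right) = -16561 - \frac{73305183691}{11162} = - \frac{73490037573}{11162}$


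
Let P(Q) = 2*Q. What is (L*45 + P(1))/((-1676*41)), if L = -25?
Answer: 1123/68716 ≈ 0.016343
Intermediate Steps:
(L*45 + P(1))/((-1676*41)) = (-25*45 + 2*1)/((-1676*41)) = (-1125 + 2)/(-68716) = -1123*(-1/68716) = 1123/68716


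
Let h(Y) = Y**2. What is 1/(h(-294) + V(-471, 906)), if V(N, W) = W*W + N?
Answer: 1/906801 ≈ 1.1028e-6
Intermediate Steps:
V(N, W) = N + W**2 (V(N, W) = W**2 + N = N + W**2)
1/(h(-294) + V(-471, 906)) = 1/((-294)**2 + (-471 + 906**2)) = 1/(86436 + (-471 + 820836)) = 1/(86436 + 820365) = 1/906801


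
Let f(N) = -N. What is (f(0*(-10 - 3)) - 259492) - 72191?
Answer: -331683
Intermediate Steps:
(f(0*(-10 - 3)) - 259492) - 72191 = (-0*(-10 - 3) - 259492) - 72191 = (-0*(-13) - 259492) - 72191 = (-1*0 - 259492) - 72191 = (0 - 259492) - 72191 = -259492 - 72191 = -331683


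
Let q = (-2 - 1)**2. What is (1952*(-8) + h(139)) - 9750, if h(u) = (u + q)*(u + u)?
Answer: 15778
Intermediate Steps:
q = 9 (q = (-3)**2 = 9)
h(u) = 2*u*(9 + u) (h(u) = (u + 9)*(u + u) = (9 + u)*(2*u) = 2*u*(9 + u))
(1952*(-8) + h(139)) - 9750 = (1952*(-8) + 2*139*(9 + 139)) - 9750 = (-15616 + 2*139*148) - 9750 = (-15616 + 41144) - 9750 = 25528 - 9750 = 15778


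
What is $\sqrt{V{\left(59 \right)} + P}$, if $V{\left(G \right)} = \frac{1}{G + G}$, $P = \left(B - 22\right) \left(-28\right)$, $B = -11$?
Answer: $\frac{\sqrt{12865894}}{118} \approx 30.398$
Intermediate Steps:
$P = 924$ ($P = \left(-11 - 22\right) \left(-28\right) = \left(-33\right) \left(-28\right) = 924$)
$V{\left(G \right)} = \frac{1}{2 G}$
$\sqrt{V{\left(59 \right)} + P} = \sqrt{\frac{1}{2 \cdot 59} + 924} = \sqrt{\frac{1}{2} \cdot \frac{1}{59} + 924} = \sqrt{\frac{1}{118} + 924} = \sqrt{\frac{109033}{118}} = \frac{\sqrt{12865894}}{118}$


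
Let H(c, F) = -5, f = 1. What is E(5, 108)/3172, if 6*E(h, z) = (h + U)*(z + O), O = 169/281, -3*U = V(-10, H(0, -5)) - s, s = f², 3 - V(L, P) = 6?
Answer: 579823/16043976 ≈ 0.036140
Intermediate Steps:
V(L, P) = -3 (V(L, P) = 3 - 1*6 = 3 - 6 = -3)
s = 1 (s = 1² = 1)
U = 4/3 (U = -(-3 - 1*1)/3 = -(-3 - 1)/3 = -⅓*(-4) = 4/3 ≈ 1.3333)
O = 169/281 (O = 169*(1/281) = 169/281 ≈ 0.60142)
E(h, z) = (4/3 + h)*(169/281 + z)/6 (E(h, z) = ((h + 4/3)*(z + 169/281))/6 = ((4/3 + h)*(169/281 + z))/6 = (4/3 + h)*(169/281 + z)/6)
E(5, 108)/3172 = (338/2529 + (2/9)*108 + (169/1686)*5 + (⅙)*5*108)/3172 = (338/2529 + 24 + 845/1686 + 90)*(1/3172) = (579823/5058)*(1/3172) = 579823/16043976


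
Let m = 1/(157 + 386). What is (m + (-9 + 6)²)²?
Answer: 23892544/294849 ≈ 81.033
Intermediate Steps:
m = 1/543 ≈ 0.0018416
(m + (-9 + 6)²)² = (1/543 + (-9 + 6)²)² = (1/543 + (-3)²)² = (1/543 + 9)² = (4888/543)² = 23892544/294849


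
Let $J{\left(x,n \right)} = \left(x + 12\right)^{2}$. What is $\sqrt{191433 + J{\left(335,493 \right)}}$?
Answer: $\sqrt{311842} \approx 558.43$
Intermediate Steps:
$J{\left(x,n \right)} = \left(12 + x\right)^{2}$
$\sqrt{191433 + J{\left(335,493 \right)}} = \sqrt{191433 + \left(12 + 335\right)^{2}} = \sqrt{191433 + 347^{2}} = \sqrt{191433 + 120409} = \sqrt{311842}$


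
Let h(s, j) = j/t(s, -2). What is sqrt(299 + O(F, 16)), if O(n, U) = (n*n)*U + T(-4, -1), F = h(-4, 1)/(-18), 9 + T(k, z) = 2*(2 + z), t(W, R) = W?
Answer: sqrt(94609)/18 ≈ 17.088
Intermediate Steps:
T(k, z) = -5 + 2*z (T(k, z) = -9 + 2*(2 + z) = -9 + (4 + 2*z) = -5 + 2*z)
h(s, j) = j/s
F = 1/72 (F = (1/(-4))/(-18) = (1*(-1/4))*(-1/18) = -1/4*(-1/18) = 1/72 ≈ 0.013889)
O(n, U) = -7 + U*n**2 (O(n, U) = (n*n)*U + (-5 + 2*(-1)) = n**2*U + (-5 - 2) = U*n**2 - 7 = -7 + U*n**2)
sqrt(299 + O(F, 16)) = sqrt(299 + (-7 + 16*(1/72)**2)) = sqrt(299 + (-7 + 16*(1/5184))) = sqrt(299 + (-7 + 1/324)) = sqrt(299 - 2267/324) = sqrt(94609/324) = sqrt(94609)/18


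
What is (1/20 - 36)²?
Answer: 516961/400 ≈ 1292.4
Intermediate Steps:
(1/20 - 36)² = (-719/20)² = 516961/400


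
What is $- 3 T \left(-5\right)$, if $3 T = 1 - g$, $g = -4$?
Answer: $25$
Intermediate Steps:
$T = \frac{5}{3}$ ($T = \frac{1 - -4}{3} = \frac{1 + 4}{3} = \frac{1}{3} \cdot 5 = \frac{5}{3} \approx 1.6667$)
$- 3 T \left(-5\right) = \left(-3\right) \frac{5}{3} \left(-5\right) = \left(-5\right) \left(-5\right) = 25$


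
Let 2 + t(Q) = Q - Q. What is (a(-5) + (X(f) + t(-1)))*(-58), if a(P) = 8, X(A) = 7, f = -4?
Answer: -754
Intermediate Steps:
t(Q) = -2 (t(Q) = -2 + (Q - Q) = -2 + 0 = -2)
(a(-5) + (X(f) + t(-1)))*(-58) = (8 + (7 - 2))*(-58) = (8 + 5)*(-58) = 13*(-58) = -754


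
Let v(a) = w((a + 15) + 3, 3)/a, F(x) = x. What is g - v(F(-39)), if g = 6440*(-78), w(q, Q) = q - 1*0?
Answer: -6530167/13 ≈ -5.0232e+5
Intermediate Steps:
w(q, Q) = q (w(q, Q) = q + 0 = q)
v(a) = (18 + a)/a (v(a) = ((a + 15) + 3)/a = ((15 + a) + 3)/a = (18 + a)/a)
g = -502320
g - v(F(-39)) = -502320 - (18 - 39)/(-39) = -502320 - (-1)*(-21)/39 = -502320 - 1*7/13 = -502320 - 7/13 = -6530167/13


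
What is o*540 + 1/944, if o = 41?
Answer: 20900161/944 ≈ 22140.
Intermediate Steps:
o*540 + 1/944 = 41*540 + 1/944 = 22140 + 1/944 = 20900161/944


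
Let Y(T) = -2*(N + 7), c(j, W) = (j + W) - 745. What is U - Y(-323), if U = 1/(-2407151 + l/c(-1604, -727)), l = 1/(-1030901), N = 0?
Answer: 106864793070016774/7633199731504875 ≈ 14.000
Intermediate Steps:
c(j, W) = -745 + W + j (c(j, W) = (W + j) - 745 = -745 + W + j)
Y(T) = -14 (Y(T) = -2*(0 + 7) = -2*7 = -14)
l = -1/1030901 ≈ -9.7003e-7
U = -3171051476/7633199731504875 (U = 1/(-2407151 - 1/(1030901*(-745 - 727 - 1604))) = 1/(-2407151 - 1/1030901/(-3076)) = 1/(-2407151 - 1/1030901*(-1/3076)) = 1/(-2407151 + 1/3171051476) = 1/(-7633199731504875/3171051476) = -3171051476/7633199731504875 ≈ -4.1543e-7)
U - Y(-323) = -3171051476/7633199731504875 - 1*(-14) = -3171051476/7633199731504875 + 14 = 106864793070016774/7633199731504875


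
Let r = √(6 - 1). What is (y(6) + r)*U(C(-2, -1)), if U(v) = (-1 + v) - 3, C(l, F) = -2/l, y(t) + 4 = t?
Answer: -6 - 3*√5 ≈ -12.708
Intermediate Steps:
y(t) = -4 + t
r = √5 ≈ 2.2361
U(v) = -4 + v
(y(6) + r)*U(C(-2, -1)) = ((-4 + 6) + √5)*(-4 - 2/(-2)) = (2 + √5)*(-4 - 2*(-½)) = (2 + √5)*(-4 + 1) = (2 + √5)*(-3) = -6 - 3*√5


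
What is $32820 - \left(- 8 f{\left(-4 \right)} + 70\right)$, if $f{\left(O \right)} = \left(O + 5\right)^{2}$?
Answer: $32758$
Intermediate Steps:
$f{\left(O \right)} = \left(5 + O\right)^{2}$
$32820 - \left(- 8 f{\left(-4 \right)} + 70\right) = 32820 - \left(- 8 \left(5 - 4\right)^{2} + 70\right) = 32820 - \left(- 8 \cdot 1^{2} + 70\right) = 32820 - \left(\left(-8\right) 1 + 70\right) = 32820 - \left(-8 + 70\right) = 32820 - 62 = 32758$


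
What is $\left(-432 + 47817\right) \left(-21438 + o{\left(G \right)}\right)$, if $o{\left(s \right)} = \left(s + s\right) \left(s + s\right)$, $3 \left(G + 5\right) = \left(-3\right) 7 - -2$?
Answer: $-991494270$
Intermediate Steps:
$G = - \frac{34}{3}$ ($G = -5 + \frac{\left(-3\right) 7 - -2}{3} = -5 + \frac{-21 + 2}{3} = -5 + \frac{1}{3} \left(-19\right) = -5 - \frac{19}{3} = - \frac{34}{3} \approx -11.333$)
$o{\left(s \right)} = 4 s^{2}$ ($o{\left(s \right)} = 2 s 2 s = 4 s^{2}$)
$\left(-432 + 47817\right) \left(-21438 + o{\left(G \right)}\right) = \left(-432 + 47817\right) \left(-21438 + 4 \left(- \frac{34}{3}\right)^{2}\right) = 47385 \left(-21438 + 4 \cdot \frac{1156}{9}\right) = 47385 \left(-21438 + \frac{4624}{9}\right) = 47385 \left(- \frac{188318}{9}\right) = -991494270$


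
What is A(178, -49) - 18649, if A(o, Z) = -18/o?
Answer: -1659770/89 ≈ -18649.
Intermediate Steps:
A(178, -49) - 18649 = -18/178 - 18649 = -18*1/178 - 18649 = -9/89 - 18649 = -1659770/89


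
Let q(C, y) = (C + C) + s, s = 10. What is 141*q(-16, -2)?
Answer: -3102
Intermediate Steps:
q(C, y) = 10 + 2*C (q(C, y) = (C + C) + 10 = 2*C + 10 = 10 + 2*C)
141*q(-16, -2) = 141*(10 + 2*(-16)) = 141*(10 - 32) = 141*(-22) = -3102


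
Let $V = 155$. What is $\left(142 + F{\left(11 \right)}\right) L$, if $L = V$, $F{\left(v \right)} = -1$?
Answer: $21855$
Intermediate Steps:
$L = 155$
$\left(142 + F{\left(11 \right)}\right) L = \left(142 - 1\right) 155 = 141 \cdot 155 = 21855$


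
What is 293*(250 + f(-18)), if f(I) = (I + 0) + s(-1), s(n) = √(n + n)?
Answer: 67976 + 293*I*√2 ≈ 67976.0 + 414.36*I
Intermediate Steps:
s(n) = √2*√n (s(n) = √(2*n) = √2*√n)
f(I) = I + I*√2 (f(I) = (I + 0) + √2*√(-1) = I + √2*I = I + I*√2)
293*(250 + f(-18)) = 293*(250 + (-18 + I*√2)) = 293*(232 + I*√2) = 67976 + 293*I*√2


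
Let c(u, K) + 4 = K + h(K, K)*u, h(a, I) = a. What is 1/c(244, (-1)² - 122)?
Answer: -1/29649 ≈ -3.3728e-5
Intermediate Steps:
c(u, K) = -4 + K + K*u (c(u, K) = -4 + (K + K*u) = -4 + K + K*u)
1/c(244, (-1)² - 122) = 1/(-4 + ((-1)² - 122) + ((-1)² - 122)*244) = 1/(-4 + (1 - 122) + (1 - 122)*244) = 1/(-4 - 121 - 121*244) = 1/(-4 - 121 - 29524) = 1/(-29649) = -1/29649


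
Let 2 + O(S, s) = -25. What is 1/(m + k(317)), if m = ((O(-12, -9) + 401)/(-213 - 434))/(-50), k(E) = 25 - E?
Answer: -16175/4722913 ≈ -0.0034248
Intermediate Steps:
O(S, s) = -27 (O(S, s) = -2 - 25 = -27)
m = 187/16175 (m = ((-27 + 401)/(-213 - 434))/(-50) = (374/(-647))*(-1/50) = (374*(-1/647))*(-1/50) = -374/647*(-1/50) = 187/16175 ≈ 0.011561)
1/(m + k(317)) = 1/(187/16175 + (25 - 1*317)) = 1/(187/16175 + (25 - 317)) = 1/(187/16175 - 292) = 1/(-4722913/16175) = -16175/4722913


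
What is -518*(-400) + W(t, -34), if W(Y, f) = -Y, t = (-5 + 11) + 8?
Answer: 207186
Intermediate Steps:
t = 14 (t = 6 + 8 = 14)
-518*(-400) + W(t, -34) = -518*(-400) - 1*14 = 207200 - 14 = 207186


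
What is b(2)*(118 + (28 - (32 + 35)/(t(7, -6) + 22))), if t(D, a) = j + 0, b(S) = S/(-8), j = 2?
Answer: -3437/96 ≈ -35.802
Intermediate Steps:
b(S) = -S/8 (b(S) = S*(-1/8) = -S/8)
t(D, a) = 2 (t(D, a) = 2 + 0 = 2)
b(2)*(118 + (28 - (32 + 35)/(t(7, -6) + 22))) = (-1/8*2)*(118 + (28 - (32 + 35)/(2 + 22))) = -(118 + (28 - 67/24))/4 = -(118 + 605/24)/4 = -1/4*3437/24 = -3437/96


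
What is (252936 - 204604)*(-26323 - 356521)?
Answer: -18503616208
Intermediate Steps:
(252936 - 204604)*(-26323 - 356521) = 48332*(-382844) = -18503616208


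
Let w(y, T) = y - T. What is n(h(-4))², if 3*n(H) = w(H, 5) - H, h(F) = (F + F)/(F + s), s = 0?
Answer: 25/9 ≈ 2.7778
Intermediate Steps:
h(F) = 2 (h(F) = (F + F)/(F + 0) = (2*F)/F = 2)
n(H) = -5/3 (n(H) = ((H - 1*5) - H)/3 = ((H - 5) - H)/3 = ((-5 + H) - H)/3 = (⅓)*(-5) = -5/3)
n(h(-4))² = (-5/3)² = 25/9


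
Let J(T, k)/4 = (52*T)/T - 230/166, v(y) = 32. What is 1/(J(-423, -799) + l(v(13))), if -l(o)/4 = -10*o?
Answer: 83/123044 ≈ 0.00067456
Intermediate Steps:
J(T, k) = 16804/83 (J(T, k) = 4*((52*T)/T - 230/166) = 4*(52 - 230*1/166) = 4*(52 - 115/83) = 4*(4201/83) = 16804/83)
l(o) = 40*o (l(o) = -(-40)*o = 40*o)
1/(J(-423, -799) + l(v(13))) = 1/(16804/83 + 40*32) = 1/(16804/83 + 1280) = 1/(123044/83) = 83/123044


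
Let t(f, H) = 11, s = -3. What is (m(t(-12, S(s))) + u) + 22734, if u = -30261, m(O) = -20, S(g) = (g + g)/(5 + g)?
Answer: -7547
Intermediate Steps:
S(g) = 2*g/(5 + g) (S(g) = (2*g)/(5 + g) = 2*g/(5 + g))
(m(t(-12, S(s))) + u) + 22734 = (-20 - 30261) + 22734 = -30281 + 22734 = -7547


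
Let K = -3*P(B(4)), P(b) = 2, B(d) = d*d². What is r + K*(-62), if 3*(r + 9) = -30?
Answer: 353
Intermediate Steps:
B(d) = d³
r = -19 (r = -9 + (⅓)*(-30) = -9 - 10 = -19)
K = -6 (K = -3*2 = -6)
r + K*(-62) = -19 - 6*(-62) = -19 + 372 = 353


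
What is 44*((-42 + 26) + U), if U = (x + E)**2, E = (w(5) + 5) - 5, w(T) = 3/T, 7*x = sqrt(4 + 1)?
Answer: -837496/1225 + 264*sqrt(5)/35 ≈ -666.80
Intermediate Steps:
x = sqrt(5)/7 (x = sqrt(4 + 1)/7 = sqrt(5)/7 ≈ 0.31944)
E = 3/5 (E = (3/5 + 5) - 5 = 28/5 - 5 = 3/5 ≈ 0.60000)
U = (3/5 + sqrt(5)/7)**2 (U = (sqrt(5)/7 + 3/5)**2 = (3/5 + sqrt(5)/7)**2 ≈ 0.84537)
44*((-42 + 26) + U) = 44*((-42 + 26) + (566/1225 + 6*sqrt(5)/35)) = 44*(-16 + (566/1225 + 6*sqrt(5)/35)) = 44*(-19034/1225 + 6*sqrt(5)/35) = -837496/1225 + 264*sqrt(5)/35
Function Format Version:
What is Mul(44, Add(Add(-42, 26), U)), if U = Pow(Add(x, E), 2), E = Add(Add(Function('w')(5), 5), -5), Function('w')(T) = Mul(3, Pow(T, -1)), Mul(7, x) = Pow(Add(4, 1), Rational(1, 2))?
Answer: Add(Rational(-837496, 1225), Mul(Rational(264, 35), Pow(5, Rational(1, 2)))) ≈ -666.80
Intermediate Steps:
x = Mul(Rational(1, 7), Pow(5, Rational(1, 2))) (x = Mul(Rational(1, 7), Pow(Add(4, 1), Rational(1, 2))) = Mul(Rational(1, 7), Pow(5, Rational(1, 2))) ≈ 0.31944)
E = Rational(3, 5) (E = Add(Add(Mul(3, Pow(5, -1)), 5), -5) = Add(Add(Mul(3, Rational(1, 5)), 5), -5) = Add(Add(Rational(3, 5), 5), -5) = Add(Rational(28, 5), -5) = Rational(3, 5) ≈ 0.60000)
U = Pow(Add(Rational(3, 5), Mul(Rational(1, 7), Pow(5, Rational(1, 2)))), 2) (U = Pow(Add(Mul(Rational(1, 7), Pow(5, Rational(1, 2))), Rational(3, 5)), 2) = Pow(Add(Rational(3, 5), Mul(Rational(1, 7), Pow(5, Rational(1, 2)))), 2) ≈ 0.84537)
Mul(44, Add(Add(-42, 26), U)) = Mul(44, Add(Add(-42, 26), Add(Rational(566, 1225), Mul(Rational(6, 35), Pow(5, Rational(1, 2)))))) = Mul(44, Add(-16, Add(Rational(566, 1225), Mul(Rational(6, 35), Pow(5, Rational(1, 2)))))) = Mul(44, Add(Rational(-19034, 1225), Mul(Rational(6, 35), Pow(5, Rational(1, 2))))) = Add(Rational(-837496, 1225), Mul(Rational(264, 35), Pow(5, Rational(1, 2))))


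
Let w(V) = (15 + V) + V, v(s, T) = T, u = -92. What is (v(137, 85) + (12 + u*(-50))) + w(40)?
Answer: 4792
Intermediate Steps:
w(V) = 15 + 2*V
(v(137, 85) + (12 + u*(-50))) + w(40) = (85 + (12 - 92*(-50))) + (15 + 2*40) = (85 + (12 + 4600)) + (15 + 80) = (85 + 4612) + 95 = 4697 + 95 = 4792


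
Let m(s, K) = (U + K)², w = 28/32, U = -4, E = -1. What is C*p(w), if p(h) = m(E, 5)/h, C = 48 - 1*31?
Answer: 136/7 ≈ 19.429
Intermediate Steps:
w = 7/8 (w = 28*(1/32) = 7/8 ≈ 0.87500)
m(s, K) = (-4 + K)²
C = 17 (C = 48 - 31 = 17)
p(h) = 1/h (p(h) = (-4 + 5)²/h = 1²/h = 1/h)
C*p(w) = 17/(7/8) = 17*(8/7) = 136/7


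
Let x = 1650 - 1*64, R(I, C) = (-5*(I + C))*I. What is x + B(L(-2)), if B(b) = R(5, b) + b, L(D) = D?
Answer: 1509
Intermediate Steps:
R(I, C) = I*(-5*C - 5*I) (R(I, C) = (-5*(C + I))*I = (-5*C - 5*I)*I = I*(-5*C - 5*I))
B(b) = -125 - 24*b (B(b) = -5*5*(b + 5) + b = -5*5*(5 + b) + b = (-125 - 25*b) + b = -125 - 24*b)
x = 1586 (x = 1650 - 64 = 1586)
x + B(L(-2)) = 1586 + (-125 - 24*(-2)) = 1586 + (-125 + 48) = 1586 - 77 = 1509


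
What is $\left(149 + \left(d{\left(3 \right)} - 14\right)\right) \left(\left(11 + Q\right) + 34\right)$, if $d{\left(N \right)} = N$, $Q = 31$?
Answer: $10488$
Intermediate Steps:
$\left(149 + \left(d{\left(3 \right)} - 14\right)\right) \left(\left(11 + Q\right) + 34\right) = \left(149 + \left(3 - 14\right)\right) \left(\left(11 + 31\right) + 34\right) = \left(149 - 11\right) \left(42 + 34\right) = 138 \cdot 76 = 10488$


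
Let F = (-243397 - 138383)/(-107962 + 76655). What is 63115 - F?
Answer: 1975559525/31307 ≈ 63103.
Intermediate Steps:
F = 381780/31307 (F = -381780/(-31307) = -381780*(-1/31307) = 381780/31307 ≈ 12.195)
63115 - F = 63115 - 1*381780/31307 = 63115 - 381780/31307 = 1975559525/31307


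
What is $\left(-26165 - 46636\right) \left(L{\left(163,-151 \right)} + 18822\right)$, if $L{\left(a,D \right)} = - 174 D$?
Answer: $-3283033896$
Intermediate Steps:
$\left(-26165 - 46636\right) \left(L{\left(163,-151 \right)} + 18822\right) = \left(-26165 - 46636\right) \left(\left(-174\right) \left(-151\right) + 18822\right) = - 72801 \left(26274 + 18822\right) = \left(-72801\right) 45096 = -3283033896$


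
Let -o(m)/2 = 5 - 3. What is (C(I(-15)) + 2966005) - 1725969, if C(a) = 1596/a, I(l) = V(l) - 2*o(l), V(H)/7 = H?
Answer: 120281896/97 ≈ 1.2400e+6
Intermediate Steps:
o(m) = -4 (o(m) = -2*(5 - 3) = -2*2 = -4)
V(H) = 7*H
I(l) = 8 + 7*l (I(l) = 7*l - 2*(-4) = 7*l + 8 = 8 + 7*l)
(C(I(-15)) + 2966005) - 1725969 = (1596/(8 + 7*(-15)) + 2966005) - 1725969 = (1596/(8 - 105) + 2966005) - 1725969 = (1596/(-97) + 2966005) - 1725969 = (1596*(-1/97) + 2966005) - 1725969 = (-1596/97 + 2966005) - 1725969 = 287700889/97 - 1725969 = 120281896/97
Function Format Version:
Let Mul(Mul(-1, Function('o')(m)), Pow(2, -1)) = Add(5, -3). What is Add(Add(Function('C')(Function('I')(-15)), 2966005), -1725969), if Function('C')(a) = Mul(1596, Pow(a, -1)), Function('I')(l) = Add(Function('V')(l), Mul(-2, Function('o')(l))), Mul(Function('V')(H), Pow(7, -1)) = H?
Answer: Rational(120281896, 97) ≈ 1.2400e+6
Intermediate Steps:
Function('o')(m) = -4 (Function('o')(m) = Mul(-2, Add(5, -3)) = Mul(-2, 2) = -4)
Function('V')(H) = Mul(7, H)
Function('I')(l) = Add(8, Mul(7, l)) (Function('I')(l) = Add(Mul(7, l), Mul(-2, -4)) = Add(Mul(7, l), 8) = Add(8, Mul(7, l)))
Add(Add(Function('C')(Function('I')(-15)), 2966005), -1725969) = Add(Add(Mul(1596, Pow(Add(8, Mul(7, -15)), -1)), 2966005), -1725969) = Add(Add(Mul(1596, Pow(Add(8, -105), -1)), 2966005), -1725969) = Add(Add(Mul(1596, Pow(-97, -1)), 2966005), -1725969) = Add(Add(Mul(1596, Rational(-1, 97)), 2966005), -1725969) = Add(Add(Rational(-1596, 97), 2966005), -1725969) = Add(Rational(287700889, 97), -1725969) = Rational(120281896, 97)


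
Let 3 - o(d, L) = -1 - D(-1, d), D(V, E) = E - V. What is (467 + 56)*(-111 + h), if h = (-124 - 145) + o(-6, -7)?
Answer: -199263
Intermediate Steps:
o(d, L) = 5 + d (o(d, L) = 3 - (-1 - (d - 1*(-1))) = 3 - (-1 - (d + 1)) = 3 - (-1 - (1 + d)) = 3 - (-1 + (-1 - d)) = 3 - (-2 - d) = 3 + (2 + d) = 5 + d)
h = -270 (h = (-124 - 145) + (5 - 6) = -269 - 1 = -270)
(467 + 56)*(-111 + h) = (467 + 56)*(-111 - 270) = 523*(-381) = -199263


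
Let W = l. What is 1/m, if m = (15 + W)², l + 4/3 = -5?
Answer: 9/676 ≈ 0.013314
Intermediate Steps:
l = -19/3 (l = -4/3 - 5 = -19/3 ≈ -6.3333)
W = -19/3 ≈ -6.3333
m = 676/9 (m = (15 - 19/3)² = (26/3)² = 676/9 ≈ 75.111)
1/m = 1/(676/9) = 9/676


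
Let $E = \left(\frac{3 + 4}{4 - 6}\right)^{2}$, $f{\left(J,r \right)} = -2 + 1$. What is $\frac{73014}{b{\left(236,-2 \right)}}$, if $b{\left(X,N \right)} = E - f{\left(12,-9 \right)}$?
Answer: $\frac{292056}{53} \approx 5510.5$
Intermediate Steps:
$f{\left(J,r \right)} = -1$
$E = \frac{49}{4}$ ($E = \left(\frac{7}{-2}\right)^{2} = \left(7 \left(- \frac{1}{2}\right)\right)^{2} = \left(- \frac{7}{2}\right)^{2} = \frac{49}{4} \approx 12.25$)
$b{\left(X,N \right)} = \frac{53}{4}$ ($b{\left(X,N \right)} = \frac{49}{4} - -1 = \frac{49}{4} + 1 = \frac{53}{4}$)
$\frac{73014}{b{\left(236,-2 \right)}} = \frac{73014}{\frac{53}{4}} = 73014 \cdot \frac{4}{53} = \frac{292056}{53}$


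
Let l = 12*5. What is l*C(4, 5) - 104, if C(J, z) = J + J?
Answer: 376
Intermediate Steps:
C(J, z) = 2*J
l = 60
l*C(4, 5) - 104 = 60*(2*4) - 104 = 60*8 - 104 = 480 - 104 = 376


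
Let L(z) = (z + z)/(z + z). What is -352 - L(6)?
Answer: -353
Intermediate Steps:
L(z) = 1 (L(z) = (2*z)/((2*z)) = (2*z)*(1/(2*z)) = 1)
-352 - L(6) = -352 - 1*1 = -352 - 1 = -353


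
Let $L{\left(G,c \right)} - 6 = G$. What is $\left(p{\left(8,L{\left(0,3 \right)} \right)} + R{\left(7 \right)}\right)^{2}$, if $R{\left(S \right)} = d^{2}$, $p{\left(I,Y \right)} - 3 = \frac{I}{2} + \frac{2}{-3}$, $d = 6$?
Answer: $\frac{16129}{9} \approx 1792.1$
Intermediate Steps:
$L{\left(G,c \right)} = 6 + G$
$p{\left(I,Y \right)} = \frac{7}{3} + \frac{I}{2}$ ($p{\left(I,Y \right)} = 3 + \left(\frac{I}{2} + \frac{2}{-3}\right) = 3 + \left(I \frac{1}{2} + 2 \left(- \frac{1}{3}\right)\right) = 3 + \left(\frac{I}{2} - \frac{2}{3}\right) = 3 + \left(- \frac{2}{3} + \frac{I}{2}\right) = \frac{7}{3} + \frac{I}{2}$)
$R{\left(S \right)} = 36$ ($R{\left(S \right)} = 6^{2} = 36$)
$\left(p{\left(8,L{\left(0,3 \right)} \right)} + R{\left(7 \right)}\right)^{2} = \left(\left(\frac{7}{3} + \frac{1}{2} \cdot 8\right) + 36\right)^{2} = \left(\left(\frac{7}{3} + 4\right) + 36\right)^{2} = \left(\frac{19}{3} + 36\right)^{2} = \left(\frac{127}{3}\right)^{2} = \frac{16129}{9}$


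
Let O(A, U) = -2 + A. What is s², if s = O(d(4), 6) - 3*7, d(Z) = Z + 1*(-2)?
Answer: 441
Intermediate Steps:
d(Z) = -2 + Z (d(Z) = Z - 2 = -2 + Z)
s = -21 (s = (-2 + (-2 + 4)) - 3*7 = (-2 + 2) - 21 = 0 - 21 = -21)
s² = (-21)² = 441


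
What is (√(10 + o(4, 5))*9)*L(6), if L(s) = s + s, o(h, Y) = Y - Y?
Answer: 108*√10 ≈ 341.53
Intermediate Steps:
o(h, Y) = 0
L(s) = 2*s
(√(10 + o(4, 5))*9)*L(6) = (√(10 + 0)*9)*(2*6) = (√10*9)*12 = (9*√10)*12 = 108*√10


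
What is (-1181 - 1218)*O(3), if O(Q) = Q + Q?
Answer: -14394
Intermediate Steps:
O(Q) = 2*Q
(-1181 - 1218)*O(3) = (-1181 - 1218)*(2*3) = -2399*6 = -14394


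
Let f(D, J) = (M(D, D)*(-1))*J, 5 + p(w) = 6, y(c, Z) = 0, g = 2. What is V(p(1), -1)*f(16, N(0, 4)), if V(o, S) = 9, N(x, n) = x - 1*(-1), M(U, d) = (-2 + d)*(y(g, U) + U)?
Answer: -2016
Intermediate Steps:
p(w) = 1 (p(w) = -5 + 6 = 1)
M(U, d) = U*(-2 + d) (M(U, d) = (-2 + d)*(0 + U) = (-2 + d)*U = U*(-2 + d))
N(x, n) = 1 + x (N(x, n) = x + 1 = 1 + x)
f(D, J) = -D*J*(-2 + D) (f(D, J) = ((D*(-2 + D))*(-1))*J = (-D*(-2 + D))*J = -D*J*(-2 + D))
V(p(1), -1)*f(16, N(0, 4)) = 9*(16*(1 + 0)*(2 - 1*16)) = 9*(16*1*(2 - 16)) = 9*(16*1*(-14)) = 9*(-224) = -2016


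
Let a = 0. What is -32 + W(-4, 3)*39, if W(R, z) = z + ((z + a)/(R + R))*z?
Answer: 329/8 ≈ 41.125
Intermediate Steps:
W(R, z) = z + z²/(2*R) (W(R, z) = z + ((z + 0)/(R + R))*z = z + (z/((2*R)))*z = z + (z*(1/(2*R)))*z = z + (z/(2*R))*z = z + z²/(2*R))
-32 + W(-4, 3)*39 = -32 + (3 + (½)*3²/(-4))*39 = -32 + (3 + (½)*(-¼)*9)*39 = -32 + (3 - 9/8)*39 = -32 + (15/8)*39 = -32 + 585/8 = 329/8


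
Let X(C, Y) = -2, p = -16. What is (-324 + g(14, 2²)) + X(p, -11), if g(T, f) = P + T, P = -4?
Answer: -316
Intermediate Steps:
g(T, f) = -4 + T
(-324 + g(14, 2²)) + X(p, -11) = (-324 + (-4 + 14)) - 2 = (-324 + 10) - 2 = -314 - 2 = -316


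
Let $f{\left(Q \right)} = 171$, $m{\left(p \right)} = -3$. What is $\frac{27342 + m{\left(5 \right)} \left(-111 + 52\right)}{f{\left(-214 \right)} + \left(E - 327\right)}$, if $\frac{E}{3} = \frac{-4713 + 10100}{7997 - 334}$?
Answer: $- \frac{70292699}{393089} \approx -178.82$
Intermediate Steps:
$E = \frac{16161}{7663}$ ($E = 3 \frac{-4713 + 10100}{7997 - 334} = 3 \cdot \frac{5387}{7663} = \frac{16161}{7663} \approx 2.109$)
$\frac{27342 + m{\left(5 \right)} \left(-111 + 52\right)}{f{\left(-214 \right)} + \left(E - 327\right)} = \frac{27342 - 3 \left(-111 + 52\right)}{171 + \left(\frac{16161}{7663} - 327\right)} = \frac{27342 - -177}{171 + \left(\frac{16161}{7663} - 327\right)} = \frac{27342 + 177}{171 - \frac{2489640}{7663}} = \frac{27519}{- \frac{1179267}{7663}} = 27519 \left(- \frac{7663}{1179267}\right) = - \frac{70292699}{393089}$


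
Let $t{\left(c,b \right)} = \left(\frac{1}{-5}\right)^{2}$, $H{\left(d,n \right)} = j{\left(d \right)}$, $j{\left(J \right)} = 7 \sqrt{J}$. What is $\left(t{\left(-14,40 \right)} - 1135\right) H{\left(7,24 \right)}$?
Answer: $- \frac{198618 \sqrt{7}}{25} \approx -21020.0$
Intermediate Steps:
$H{\left(d,n \right)} = 7 \sqrt{d}$
$t{\left(c,b \right)} = \frac{1}{25}$ ($t{\left(c,b \right)} = \left(- \frac{1}{5}\right)^{2} = \frac{1}{25}$)
$\left(t{\left(-14,40 \right)} - 1135\right) H{\left(7,24 \right)} = \left(\frac{1}{25} - 1135\right) 7 \sqrt{7} = - \frac{28374 \cdot 7 \sqrt{7}}{25} = - \frac{198618 \sqrt{7}}{25}$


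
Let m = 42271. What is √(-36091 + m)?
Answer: 2*√1545 ≈ 78.613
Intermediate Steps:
√(-36091 + m) = √(-36091 + 42271) = √6180 = 2*√1545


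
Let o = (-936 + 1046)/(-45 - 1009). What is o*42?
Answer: -2310/527 ≈ -4.3833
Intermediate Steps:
o = -55/527 (o = 110/(-1054) = 110*(-1/1054) = -55/527 ≈ -0.10436)
o*42 = -55/527*42 = -2310/527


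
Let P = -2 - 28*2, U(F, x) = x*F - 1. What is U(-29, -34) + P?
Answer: 927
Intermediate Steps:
U(F, x) = -1 + F*x (U(F, x) = F*x - 1 = -1 + F*x)
P = -58 (P = -2 - 56 = -58)
U(-29, -34) + P = (-1 - 29*(-34)) - 58 = (-1 + 986) - 58 = 985 - 58 = 927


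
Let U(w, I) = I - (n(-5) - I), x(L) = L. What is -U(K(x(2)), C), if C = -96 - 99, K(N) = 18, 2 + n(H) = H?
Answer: 383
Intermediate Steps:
n(H) = -2 + H
C = -195
U(w, I) = 7 + 2*I (U(w, I) = I - ((-2 - 5) - I) = I - (-7 - I) = I + (7 + I) = 7 + 2*I)
-U(K(x(2)), C) = -(7 + 2*(-195)) = -(7 - 390) = -1*(-383) = 383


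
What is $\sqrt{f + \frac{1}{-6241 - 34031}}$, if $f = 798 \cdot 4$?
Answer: $\frac{\sqrt{323555877291}}{10068} \approx 56.498$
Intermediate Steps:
$f = 3192$
$\sqrt{f + \frac{1}{-6241 - 34031}} = \sqrt{3192 + \frac{1}{-6241 - 34031}} = \sqrt{3192 + \frac{1}{-40272}} = \sqrt{3192 - \frac{1}{40272}} = \sqrt{\frac{128548223}{40272}} = \frac{\sqrt{323555877291}}{10068}$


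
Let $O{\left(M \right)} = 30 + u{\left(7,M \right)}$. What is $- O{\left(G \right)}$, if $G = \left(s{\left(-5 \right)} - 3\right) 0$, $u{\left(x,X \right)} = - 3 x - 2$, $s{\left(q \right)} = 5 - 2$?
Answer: $-7$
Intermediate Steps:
$s{\left(q \right)} = 3$ ($s{\left(q \right)} = 5 - 2 = 3$)
$u{\left(x,X \right)} = -2 - 3 x$
$G = 0$ ($G = \left(3 - 3\right) 0 = 0 \cdot 0 = 0$)
$O{\left(M \right)} = 7$ ($O{\left(M \right)} = 30 - 23 = 7$)
$- O{\left(G \right)} = \left(-1\right) 7 = -7$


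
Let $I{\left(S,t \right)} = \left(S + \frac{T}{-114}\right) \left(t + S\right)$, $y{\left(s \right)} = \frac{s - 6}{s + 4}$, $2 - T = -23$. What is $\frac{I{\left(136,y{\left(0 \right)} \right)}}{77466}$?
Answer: $\frac{4163851}{17662248} \approx 0.23575$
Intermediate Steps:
$T = 25$ ($T = 2 - -23 = 2 + 23 = 25$)
$y{\left(s \right)} = \frac{-6 + s}{4 + s}$
$I{\left(S,t \right)} = \left(- \frac{25}{114} + S\right) \left(S + t\right)$ ($I{\left(S,t \right)} = \left(S + \frac{25}{-114}\right) \left(t + S\right) = \left(S + 25 \left(- \frac{1}{114}\right)\right) \left(S + t\right) = \left(S - \frac{25}{114}\right) \left(S + t\right) = \left(- \frac{25}{114} + S\right) \left(S + t\right)$)
$\frac{I{\left(136,y{\left(0 \right)} \right)}}{77466} = \frac{136^{2} - \frac{1700}{57} - \frac{25 \frac{-6 + 0}{4 + 0}}{114} + 136 \frac{-6 + 0}{4 + 0}}{77466} = \left(18496 - \frac{1700}{57} - \frac{25 \cdot \frac{1}{4} \left(-6\right)}{114} + 136 \cdot \frac{1}{4} \left(-6\right)\right) \frac{1}{77466} = \left(18496 - \frac{1700}{57} - - \frac{25}{76} + 136 \left(- \frac{3}{2}\right)\right) \frac{1}{77466} = \left(18496 - \frac{1700}{57} + \frac{25}{76} - 204\right) \frac{1}{77466} = \frac{4163851}{228} \cdot \frac{1}{77466} = \frac{4163851}{17662248}$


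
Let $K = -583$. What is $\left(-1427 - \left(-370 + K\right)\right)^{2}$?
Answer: $224676$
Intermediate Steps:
$\left(-1427 - \left(-370 + K\right)\right)^{2} = \left(-1427 + \left(370 - -583\right)\right)^{2} = \left(-1427 + \left(370 + 583\right)\right)^{2} = \left(-1427 + 953\right)^{2} = \left(-474\right)^{2} = 224676$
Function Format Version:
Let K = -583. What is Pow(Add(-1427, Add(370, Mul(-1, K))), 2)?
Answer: 224676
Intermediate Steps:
Pow(Add(-1427, Add(370, Mul(-1, K))), 2) = Pow(Add(-1427, Add(370, Mul(-1, -583))), 2) = Pow(Add(-1427, Add(370, 583)), 2) = Pow(Add(-1427, 953), 2) = Pow(-474, 2) = 224676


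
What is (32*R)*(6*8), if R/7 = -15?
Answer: -161280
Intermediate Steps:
R = -105 (R = 7*(-15) = -105)
(32*R)*(6*8) = (32*(-105))*(6*8) = -3360*48 = -161280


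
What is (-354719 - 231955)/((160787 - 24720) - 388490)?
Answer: 65186/28047 ≈ 2.3242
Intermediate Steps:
(-354719 - 231955)/((160787 - 24720) - 388490) = -586674/(136067 - 388490) = -586674/(-252423) = -586674*(-1/252423) = 65186/28047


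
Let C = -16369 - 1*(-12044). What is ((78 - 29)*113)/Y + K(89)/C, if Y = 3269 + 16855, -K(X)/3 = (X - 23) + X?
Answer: 6661037/17407260 ≈ 0.38266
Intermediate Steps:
K(X) = 69 - 6*X (K(X) = -3*((X - 23) + X) = -3*((-23 + X) + X) = -3*(-23 + 2*X) = 69 - 6*X)
Y = 20124
C = -4325 (C = -16369 + 12044 = -4325)
((78 - 29)*113)/Y + K(89)/C = ((78 - 29)*113)/20124 + (69 - 6*89)/(-4325) = (49*113)*(1/20124) + (69 - 534)*(-1/4325) = 5537*(1/20124) - 465*(-1/4325) = 5537/20124 + 93/865 = 6661037/17407260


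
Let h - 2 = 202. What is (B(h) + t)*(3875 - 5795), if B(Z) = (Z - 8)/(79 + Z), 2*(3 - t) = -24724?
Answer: -6719022720/283 ≈ -2.3742e+7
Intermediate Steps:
h = 204 (h = 2 + 202 = 204)
t = 12365 (t = 3 - 1/2*(-24724) = 3 + 12362 = 12365)
B(Z) = (-8 + Z)/(79 + Z)
(B(h) + t)*(3875 - 5795) = ((-8 + 204)/(79 + 204) + 12365)*(3875 - 5795) = (196/283 + 12365)*(-1920) = (3499491/283)*(-1920) = -6719022720/283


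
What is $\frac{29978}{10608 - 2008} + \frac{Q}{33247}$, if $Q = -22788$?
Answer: $\frac{400350883}{142962100} \approx 2.8004$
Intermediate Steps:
$\frac{29978}{10608 - 2008} + \frac{Q}{33247} = \frac{29978}{10608 - 2008} - \frac{22788}{33247} = \frac{29978}{8600} - \frac{22788}{33247} = 29978 \cdot \frac{1}{8600} - \frac{22788}{33247} = \frac{14989}{4300} - \frac{22788}{33247} = \frac{400350883}{142962100}$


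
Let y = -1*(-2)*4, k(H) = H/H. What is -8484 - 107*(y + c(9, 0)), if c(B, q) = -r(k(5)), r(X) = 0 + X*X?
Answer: -9233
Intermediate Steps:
k(H) = 1
r(X) = X² (r(X) = 0 + X² = X²)
y = 8 (y = 2*4 = 8)
c(B, q) = -1 (c(B, q) = -1*1² = -1*1 = -1)
-8484 - 107*(y + c(9, 0)) = -8484 - 107*(8 - 1) = -8484 - 107*7 = -8484 - 1*749 = -8484 - 749 = -9233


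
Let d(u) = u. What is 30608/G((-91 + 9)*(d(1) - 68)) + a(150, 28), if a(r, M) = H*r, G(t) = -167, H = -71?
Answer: -1809158/167 ≈ -10833.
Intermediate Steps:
a(r, M) = -71*r
30608/G((-91 + 9)*(d(1) - 68)) + a(150, 28) = 30608/(-167) - 71*150 = 30608*(-1/167) - 10650 = -30608/167 - 10650 = -1809158/167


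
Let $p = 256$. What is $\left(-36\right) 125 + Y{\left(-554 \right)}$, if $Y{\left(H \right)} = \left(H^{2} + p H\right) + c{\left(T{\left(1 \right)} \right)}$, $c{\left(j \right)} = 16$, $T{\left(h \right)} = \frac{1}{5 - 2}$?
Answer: $160608$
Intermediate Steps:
$T{\left(h \right)} = \frac{1}{3}$
$Y{\left(H \right)} = 16 + H^{2} + 256 H$ ($Y{\left(H \right)} = \left(H^{2} + 256 H\right) + 16 = 16 + H^{2} + 256 H$)
$\left(-36\right) 125 + Y{\left(-554 \right)} = \left(-36\right) 125 + \left(16 + \left(-554\right)^{2} + 256 \left(-554\right)\right) = -4500 + \left(16 + 306916 - 141824\right) = -4500 + 165108 = 160608$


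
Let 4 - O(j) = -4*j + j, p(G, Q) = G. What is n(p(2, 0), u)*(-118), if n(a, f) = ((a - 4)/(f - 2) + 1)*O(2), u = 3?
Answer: 1180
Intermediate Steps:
O(j) = 4 + 3*j (O(j) = 4 - (-4*j + j) = 4 - (-3)*j = 4 + 3*j)
n(a, f) = 10 + 10*(-4 + a)/(-2 + f) (n(a, f) = ((a - 4)/(f - 2) + 1)*(4 + 3*2) = ((-4 + a)/(-2 + f) + 1)*(4 + 6) = ((-4 + a)/(-2 + f) + 1)*10 = (1 + (-4 + a)/(-2 + f))*10 = 10 + 10*(-4 + a)/(-2 + f))
n(p(2, 0), u)*(-118) = (10*(-6 + 2 + 3)/(-2 + 3))*(-118) = (10*(-1)/1)*(-118) = (10*1*(-1))*(-118) = -10*(-118) = 1180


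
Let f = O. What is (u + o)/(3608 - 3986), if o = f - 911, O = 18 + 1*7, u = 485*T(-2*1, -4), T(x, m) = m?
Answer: 157/21 ≈ 7.4762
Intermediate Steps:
u = -1940 (u = 485*(-4) = -1940)
O = 25 (O = 18 + 7 = 25)
f = 25
o = -886 (o = 25 - 911 = -886)
(u + o)/(3608 - 3986) = (-1940 - 886)/(3608 - 3986) = -2826/(-378) = -2826*(-1/378) = 157/21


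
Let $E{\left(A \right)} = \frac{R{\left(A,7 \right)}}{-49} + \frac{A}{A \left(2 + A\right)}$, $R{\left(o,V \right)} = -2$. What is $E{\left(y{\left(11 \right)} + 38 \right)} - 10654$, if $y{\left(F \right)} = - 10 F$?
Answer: $- \frac{5220447}{490} \approx -10654.0$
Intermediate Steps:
$E{\left(A \right)} = \frac{2}{49} + \frac{1}{2 + A}$ ($E{\left(A \right)} = - \frac{2}{-49} + \frac{A}{A \left(2 + A\right)} = \left(-2\right) \left(- \frac{1}{49}\right) + A \frac{1}{A \left(2 + A\right)} = \frac{2}{49} + \frac{1}{2 + A}$)
$E{\left(y{\left(11 \right)} + 38 \right)} - 10654 = \frac{53 + 2 \left(\left(-10\right) 11 + 38\right)}{49 \left(2 + \left(\left(-10\right) 11 + 38\right)\right)} - 10654 = \frac{53 + 2 \left(-110 + 38\right)}{49 \left(2 + \left(-110 + 38\right)\right)} - 10654 = \frac{53 + 2 \left(-72\right)}{49 \left(2 - 72\right)} - 10654 = \frac{53 - 144}{49 \left(-70\right)} - 10654 = \frac{1}{49} \left(- \frac{1}{70}\right) \left(-91\right) - 10654 = \frac{13}{490} - 10654 = - \frac{5220447}{490}$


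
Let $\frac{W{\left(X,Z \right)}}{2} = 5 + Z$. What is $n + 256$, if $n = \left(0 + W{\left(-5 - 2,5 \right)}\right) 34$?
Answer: $936$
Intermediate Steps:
$W{\left(X,Z \right)} = 10 + 2 Z$ ($W{\left(X,Z \right)} = 2 \left(5 + Z\right) = 10 + 2 Z$)
$n = 680$ ($n = \left(0 + \left(10 + 2 \cdot 5\right)\right) 34 = \left(0 + \left(10 + 10\right)\right) 34 = \left(0 + 20\right) 34 = 20 \cdot 34 = 680$)
$n + 256 = 680 + 256 = 936$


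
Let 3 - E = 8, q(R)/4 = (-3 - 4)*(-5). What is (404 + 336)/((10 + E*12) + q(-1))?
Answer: 74/9 ≈ 8.2222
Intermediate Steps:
q(R) = 140 (q(R) = 4*((-3 - 4)*(-5)) = 4*(-7*(-5)) = 4*35 = 140)
E = -5 (E = 3 - 1*8 = 3 - 8 = -5)
(404 + 336)/((10 + E*12) + q(-1)) = (404 + 336)/((10 - 5*12) + 140) = 740/((10 - 60) + 140) = 740/(-50 + 140) = 740/90 = 740*(1/90) = 74/9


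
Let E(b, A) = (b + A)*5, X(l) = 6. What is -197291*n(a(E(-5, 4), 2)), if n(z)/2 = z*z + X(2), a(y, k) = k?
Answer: -3945820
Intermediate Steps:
E(b, A) = 5*A + 5*b (E(b, A) = (A + b)*5 = 5*A + 5*b)
n(z) = 12 + 2*z**2 (n(z) = 2*(z*z + 6) = 2*(z**2 + 6) = 2*(6 + z**2) = 12 + 2*z**2)
-197291*n(a(E(-5, 4), 2)) = -197291*(12 + 2*2**2) = -197291*(12 + 2*4) = -197291*(12 + 8) = -197291*20 = -3945820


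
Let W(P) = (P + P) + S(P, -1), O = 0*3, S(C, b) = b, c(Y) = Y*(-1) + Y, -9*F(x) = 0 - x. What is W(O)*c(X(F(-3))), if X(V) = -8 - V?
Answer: 0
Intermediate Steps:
F(x) = x/9 (F(x) = -(0 - x)/9 = -(-1)*x/9 = x/9)
c(Y) = 0 (c(Y) = -Y + Y = 0)
O = 0
W(P) = -1 + 2*P (W(P) = (P + P) - 1 = 2*P - 1 = -1 + 2*P)
W(O)*c(X(F(-3))) = (-1 + 2*0)*0 = (-1 + 0)*0 = -1*0 = 0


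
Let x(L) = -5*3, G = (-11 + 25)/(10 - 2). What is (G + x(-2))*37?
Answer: -1961/4 ≈ -490.25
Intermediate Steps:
G = 7/4 (G = 14/8 = 14*(⅛) = 7/4 ≈ 1.7500)
x(L) = -15
(G + x(-2))*37 = (7/4 - 15)*37 = -53/4*37 = -1961/4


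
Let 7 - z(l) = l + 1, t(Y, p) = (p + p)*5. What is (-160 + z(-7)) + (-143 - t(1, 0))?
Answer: -290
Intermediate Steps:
t(Y, p) = 10*p (t(Y, p) = (2*p)*5 = 10*p)
z(l) = 6 - l (z(l) = 7 - (l + 1) = 7 - (1 + l) = 7 + (-1 - l) = 6 - l)
(-160 + z(-7)) + (-143 - t(1, 0)) = (-160 + (6 - 1*(-7))) + (-143 - 10*0) = (-160 + (6 + 7)) + (-143 - 1*0) = (-160 + 13) + (-143 + 0) = -147 - 143 = -290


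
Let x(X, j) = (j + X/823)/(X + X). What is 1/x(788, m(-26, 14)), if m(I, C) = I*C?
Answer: -162131/37348 ≈ -4.3411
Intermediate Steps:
m(I, C) = C*I
x(X, j) = (j + X/823)/(2*X) (x(X, j) = (j + X*(1/823))/((2*X)) = (j + X/823)*(1/(2*X)) = (j + X/823)/(2*X))
1/x(788, m(-26, 14)) = 1/((1/1646)*(788 + 823*(14*(-26)))/788) = 1/((1/1646)*(1/788)*(788 + 823*(-364))) = 1/((1/1646)*(1/788)*(788 - 299572)) = 1/((1/1646)*(1/788)*(-298784)) = 1/(-37348/162131) = -162131/37348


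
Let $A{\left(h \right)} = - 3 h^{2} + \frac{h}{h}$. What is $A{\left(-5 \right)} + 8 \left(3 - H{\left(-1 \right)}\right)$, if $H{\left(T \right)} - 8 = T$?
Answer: $-106$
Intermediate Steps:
$A{\left(h \right)} = 1 - 3 h^{2}$ ($A{\left(h \right)} = - 3 h^{2} + 1 = 1 - 3 h^{2}$)
$H{\left(T \right)} = 8 + T$
$A{\left(-5 \right)} + 8 \left(3 - H{\left(-1 \right)}\right) = \left(1 - 3 \left(-5\right)^{2}\right) + 8 \left(3 - \left(8 - 1\right)\right) = \left(1 - 75\right) + 8 \left(3 - 7\right) = -74 + 8 \left(-4\right) = -74 - 32 = -106$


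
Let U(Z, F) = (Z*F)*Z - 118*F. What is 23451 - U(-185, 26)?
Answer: -863331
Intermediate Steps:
U(Z, F) = -118*F + F*Z² (U(Z, F) = (F*Z)*Z - 118*F = F*Z² - 118*F = -118*F + F*Z²)
23451 - U(-185, 26) = 23451 - 26*(-118 + (-185)²) = 23451 - 26*(-118 + 34225) = 23451 - 26*34107 = 23451 - 1*886782 = 23451 - 886782 = -863331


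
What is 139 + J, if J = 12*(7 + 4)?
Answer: 271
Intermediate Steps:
J = 132 (J = 12*11 = 132)
139 + J = 139 + 132 = 271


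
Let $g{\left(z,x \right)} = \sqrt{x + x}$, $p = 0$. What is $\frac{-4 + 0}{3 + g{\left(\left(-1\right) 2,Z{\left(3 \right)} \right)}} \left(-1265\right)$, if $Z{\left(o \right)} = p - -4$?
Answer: $15180 - 10120 \sqrt{2} \approx 868.16$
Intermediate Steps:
$Z{\left(o \right)} = 4$ ($Z{\left(o \right)} = 0 - -4 = 0 + 4 = 4$)
$g{\left(z,x \right)} = \sqrt{2} \sqrt{x}$ ($g{\left(z,x \right)} = \sqrt{2 x} = \sqrt{2} \sqrt{x}$)
$\frac{-4 + 0}{3 + g{\left(\left(-1\right) 2,Z{\left(3 \right)} \right)}} \left(-1265\right) = \frac{-4 + 0}{3 + \sqrt{2} \sqrt{4}} \left(-1265\right) = - \frac{4}{3 + \sqrt{2} \cdot 2} \left(-1265\right) = - \frac{4}{3 + 2 \sqrt{2}} \left(-1265\right) = \frac{5060}{3 + 2 \sqrt{2}}$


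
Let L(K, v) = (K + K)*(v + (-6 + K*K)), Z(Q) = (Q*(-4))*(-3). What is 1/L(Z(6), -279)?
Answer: 1/705456 ≈ 1.4175e-6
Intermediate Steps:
Z(Q) = 12*Q (Z(Q) = -4*Q*(-3) = 12*Q)
L(K, v) = 2*K*(-6 + v + K²) (L(K, v) = (2*K)*(v + (-6 + K²)) = (2*K)*(-6 + v + K²) = 2*K*(-6 + v + K²))
1/L(Z(6), -279) = 1/(2*(12*6)*(-6 - 279 + (12*6)²)) = 1/(2*72*(-6 - 279 + 72²)) = 1/(2*72*(-6 - 279 + 5184)) = 1/(2*72*4899) = 1/705456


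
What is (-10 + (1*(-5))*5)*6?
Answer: -210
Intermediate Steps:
(-10 + (1*(-5))*5)*6 = (-10 - 5*5)*6 = (-10 - 25)*6 = -35*6 = -210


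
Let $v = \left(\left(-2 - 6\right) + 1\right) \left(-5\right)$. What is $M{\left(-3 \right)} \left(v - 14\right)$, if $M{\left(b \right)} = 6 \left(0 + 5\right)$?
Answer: $630$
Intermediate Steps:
$M{\left(b \right)} = 30$ ($M{\left(b \right)} = 6 \cdot 5 = 30$)
$v = 35$ ($v = \left(\left(-2 - 6\right) + 1\right) \left(-5\right) = \left(-8 + 1\right) \left(-5\right) = \left(-7\right) \left(-5\right) = 35$)
$M{\left(-3 \right)} \left(v - 14\right) = 30 \left(35 - 14\right) = 30 \cdot 21 = 630$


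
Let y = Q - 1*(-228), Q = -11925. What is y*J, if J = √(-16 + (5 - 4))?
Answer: -11697*I*√15 ≈ -45302.0*I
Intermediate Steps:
J = I*√15 (J = √(-16 + 1) = √(-15) = I*√15 ≈ 3.873*I)
y = -11697 (y = -11925 - 1*(-228) = -11925 + 228 = -11697)
y*J = -11697*I*√15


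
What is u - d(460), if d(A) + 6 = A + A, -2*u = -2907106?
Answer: 1452639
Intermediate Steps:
u = 1453553 (u = -1/2*(-2907106) = 1453553)
d(A) = -6 + 2*A (d(A) = -6 + (A + A) = -6 + 2*A)
u - d(460) = 1453553 - (-6 + 2*460) = 1453553 - (-6 + 920) = 1453553 - 1*914 = 1453553 - 914 = 1452639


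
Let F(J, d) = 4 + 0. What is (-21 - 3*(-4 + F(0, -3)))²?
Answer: 441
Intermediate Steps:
F(J, d) = 4
(-21 - 3*(-4 + F(0, -3)))² = (-21 - 3*(-4 + 4))² = (-21 - 3*0)² = (-21 + 0)² = (-21)² = 441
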